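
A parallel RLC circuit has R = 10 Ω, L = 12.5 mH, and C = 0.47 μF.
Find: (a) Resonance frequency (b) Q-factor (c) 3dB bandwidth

Step 1 — Resonance: ω₀ = 1/√(LC) = 1/√(0.0125·4.7e-07) = 1.305e+04 rad/s.
Step 2 — f₀ = ω₀/(2π) = 2076 Hz.
Step 3 — Parallel Q: Q = R/(ω₀L) = 10/(1.305e+04·0.0125) = 0.06132.
Step 4 — Bandwidth: Δω = ω₀/Q = 2.128e+05 rad/s; BW = Δω/(2π) = 3.386e+04 Hz.

(a) f₀ = 2076 Hz  (b) Q = 0.06132  (c) BW = 3.386e+04 Hz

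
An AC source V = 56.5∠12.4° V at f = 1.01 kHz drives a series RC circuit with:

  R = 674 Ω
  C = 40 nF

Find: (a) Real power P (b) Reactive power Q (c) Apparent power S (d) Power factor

Step 1 — Angular frequency: ω = 2π·f = 2π·1010 = 6346 rad/s.
Step 2 — Component impedances:
  R: Z = R = 674 Ω
  C: Z = 1/(jωC) = -j/(ω·C) = 0 - j3939 Ω
Step 3 — Series combination: Z_total = R + C = 674 - j3939 Ω = 3997∠-80.3° Ω.
Step 4 — Source phasor: V = 56.5∠12.4° V = 55.18 + j12.13 V.
Step 5 — Current: I = V / Z = -0.0006638 + j0.01412 A = 0.01414∠92.7° A.
Step 6 — Complex power: S = V·I* = 0.1347 - j0.7873 VA.
Step 7 — Real power: P = Re(S) = 0.1347 W.
Step 8 — Reactive power: Q = Im(S) = -0.7873 VAR.
Step 9 — Apparent power: |S| = 0.7987 VA.
Step 10 — Power factor: PF = P/|S| = 0.1686 (leading).

(a) P = 0.1347 W  (b) Q = -0.7873 VAR  (c) S = 0.7987 VA  (d) PF = 0.1686 (leading)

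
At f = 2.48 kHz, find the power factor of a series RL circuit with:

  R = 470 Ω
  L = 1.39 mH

Step 1 — Angular frequency: ω = 2π·f = 2π·2480 = 1.558e+04 rad/s.
Step 2 — Component impedances:
  R: Z = R = 470 Ω
  L: Z = jωL = j·1.558e+04·0.00139 = 0 + j21.66 Ω
Step 3 — Series combination: Z_total = R + L = 470 + j21.66 Ω = 470.5∠2.6° Ω.
Step 4 — Power factor: PF = cos(φ) = Re(Z)/|Z| = 470/470.5 = 0.9989.
Step 5 — Type: Im(Z) = 21.66 ⇒ lagging (phase φ = 2.6°).

PF = 0.9989 (lagging, φ = 2.6°)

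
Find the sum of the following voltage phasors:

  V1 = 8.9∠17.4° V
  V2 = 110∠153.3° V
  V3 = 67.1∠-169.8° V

Step 1 — Convert each phasor to rectangular form:
  V1 = 8.9·(cos(17.4°) + j·sin(17.4°)) = 8.493 + j2.661 V
  V2 = 110·(cos(153.3°) + j·sin(153.3°)) = -98.27 + j49.43 V
  V3 = 67.1·(cos(-169.8°) + j·sin(-169.8°)) = -66.04 - j11.88 V
Step 2 — Sum components: V_total = -155.8 + j40.2 V.
Step 3 — Convert to polar: |V_total| = 160.9 V, ∠V_total = 165.5°.

V_total = 160.9∠165.5° V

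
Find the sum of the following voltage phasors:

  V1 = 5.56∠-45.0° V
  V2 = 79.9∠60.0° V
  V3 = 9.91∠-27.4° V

Step 1 — Convert each phasor to rectangular form:
  V1 = 5.56·(cos(-45.0°) + j·sin(-45.0°)) = 3.932 - j3.932 V
  V2 = 79.9·(cos(60.0°) + j·sin(60.0°)) = 39.95 + j69.2 V
  V3 = 9.91·(cos(-27.4°) + j·sin(-27.4°)) = 8.798 - j4.561 V
Step 2 — Sum components: V_total = 52.68 + j60.7 V.
Step 3 — Convert to polar: |V_total| = 80.37 V, ∠V_total = 49.0°.

V_total = 80.37∠49.0° V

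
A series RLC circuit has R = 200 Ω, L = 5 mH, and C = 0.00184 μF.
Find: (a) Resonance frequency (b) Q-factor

Step 1 — Resonance condition Im(Z)=0 gives ω₀ = 1/√(LC).
Step 2 — ω₀ = 1/√(0.005·1.84e-09) = 3.297e+05 rad/s.
Step 3 — f₀ = ω₀/(2π) = 5.247e+04 Hz.
Step 4 — Series Q: Q = ω₀L/R = 3.297e+05·0.005/200 = 8.242.

(a) f₀ = 5.247e+04 Hz  (b) Q = 8.242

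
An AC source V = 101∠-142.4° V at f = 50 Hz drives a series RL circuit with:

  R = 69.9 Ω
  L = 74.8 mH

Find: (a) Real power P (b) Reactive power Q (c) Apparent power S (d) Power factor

Step 1 — Angular frequency: ω = 2π·f = 2π·50 = 314.2 rad/s.
Step 2 — Component impedances:
  R: Z = R = 69.9 Ω
  L: Z = jωL = j·314.2·0.0748 = 0 + j23.5 Ω
Step 3 — Series combination: Z_total = R + L = 69.9 + j23.5 Ω = 73.74∠18.6° Ω.
Step 4 — Source phasor: V = 101∠-142.4° V = -80.02 - j61.62 V.
Step 5 — Current: I = V / Z = -1.295 - j0.4463 A = 1.37∠-161.0° A.
Step 6 — Complex power: S = V·I* = 131.1 + j44.08 VA.
Step 7 — Real power: P = Re(S) = 131.1 W.
Step 8 — Reactive power: Q = Im(S) = 44.08 VAR.
Step 9 — Apparent power: |S| = 138.3 VA.
Step 10 — Power factor: PF = P/|S| = 0.9479 (lagging).

(a) P = 131.1 W  (b) Q = 44.08 VAR  (c) S = 138.3 VA  (d) PF = 0.9479 (lagging)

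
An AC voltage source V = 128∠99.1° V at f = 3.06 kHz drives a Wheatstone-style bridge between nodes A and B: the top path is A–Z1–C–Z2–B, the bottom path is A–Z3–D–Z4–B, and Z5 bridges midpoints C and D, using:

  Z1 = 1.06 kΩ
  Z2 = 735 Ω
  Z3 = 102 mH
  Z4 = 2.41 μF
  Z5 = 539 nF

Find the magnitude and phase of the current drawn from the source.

Step 1 — Angular frequency: ω = 2π·f = 2π·3060 = 1.923e+04 rad/s.
Step 2 — Component impedances:
  Z1: Z = R = 1060 Ω
  Z2: Z = R = 735 Ω
  Z3: Z = jωL = j·1.923e+04·0.102 = 0 + j1961 Ω
  Z4: Z = 1/(jωC) = -j/(ω·C) = 0 - j21.58 Ω
  Z5: Z = 1/(jωC) = -j/(ω·C) = 0 - j96.5 Ω
Step 3 — Bridge requires nodal analysis (the Z5 bridge couples midpoints C and D, so the two paths cannot be reduced to a simple series/parallel combination). Setting node B to ground and injecting 1 A at node A, the 3-node admittance system at A, C, D solves to V_A = Z_AB = 894.5 + j393.7 Ω = 977.3∠23.8° Ω.
Step 4 — Source phasor: V = 128∠99.1° V = -20.24 + j126.4 V.
Step 5 — Ohm's law: I = V / Z_total = (-20.24 + j126.4) / (894.5 + j393.7) = 0.03314 + j0.1267 A.
Step 6 — Convert to polar: |I| = 0.131 A, ∠I = 75.3°.

I = 0.131∠75.3° A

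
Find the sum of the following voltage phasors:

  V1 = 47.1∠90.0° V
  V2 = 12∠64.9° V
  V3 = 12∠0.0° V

Step 1 — Convert each phasor to rectangular form:
  V1 = 47.1·(cos(90.0°) + j·sin(90.0°)) = 0 + j47.1 V
  V2 = 12·(cos(64.9°) + j·sin(64.9°)) = 5.09 + j10.87 V
  V3 = 12·(cos(0.0°) + j·sin(0.0°)) = 12 V
Step 2 — Sum components: V_total = 17.09 + j57.97 V.
Step 3 — Convert to polar: |V_total| = 60.43 V, ∠V_total = 73.6°.

V_total = 60.43∠73.6° V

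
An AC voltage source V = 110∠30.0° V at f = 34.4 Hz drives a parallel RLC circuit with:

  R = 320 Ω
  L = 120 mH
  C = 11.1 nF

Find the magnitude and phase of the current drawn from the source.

Step 1 — Angular frequency: ω = 2π·f = 2π·34.4 = 216.1 rad/s.
Step 2 — Component impedances:
  R: Z = R = 320 Ω
  L: Z = jωL = j·216.1·0.12 = 0 + j25.94 Ω
  C: Z = 1/(jωC) = -j/(ω·C) = 0 - j4.168e+05 Ω
Step 3 — Parallel combination: 1/Z_total = 1/R + 1/L + 1/C; Z_total = 2.089 + j25.77 Ω = 25.85∠85.4° Ω.
Step 4 — Source phasor: V = 110∠30.0° V = 95.26 + j55 V.
Step 5 — Ohm's law: I = V / Z_total = (95.26 + j55) / (2.089 + j25.77) = 2.418 - j3.501 A.
Step 6 — Convert to polar: |I| = 4.255 A, ∠I = -55.4°.

I = 4.255∠-55.4° A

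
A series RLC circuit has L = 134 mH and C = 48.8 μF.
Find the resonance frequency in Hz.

Step 1 — Resonance condition Im(Z)=0 gives ω₀ = 1/√(LC).
Step 2 — ω₀ = 1/√(0.134·4.88e-05) = 391.1 rad/s.
Step 3 — f₀ = ω₀/(2π) = 62.24 Hz.

f₀ = 62.24 Hz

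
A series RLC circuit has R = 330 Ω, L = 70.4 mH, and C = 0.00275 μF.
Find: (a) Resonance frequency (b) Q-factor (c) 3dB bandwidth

Step 1 — Resonance condition Im(Z)=0 gives ω₀ = 1/√(LC).
Step 2 — ω₀ = 1/√(0.0704·2.75e-09) = 7.187e+04 rad/s.
Step 3 — f₀ = ω₀/(2π) = 1.144e+04 Hz.
Step 4 — Series Q: Q = ω₀L/R = 7.187e+04·0.0704/330 = 15.33.
Step 5 — 3dB bandwidth: Δω = ω₀/Q = 4688 rad/s; BW = Δω/(2π) = 746 Hz.

(a) f₀ = 1.144e+04 Hz  (b) Q = 15.33  (c) BW = 746 Hz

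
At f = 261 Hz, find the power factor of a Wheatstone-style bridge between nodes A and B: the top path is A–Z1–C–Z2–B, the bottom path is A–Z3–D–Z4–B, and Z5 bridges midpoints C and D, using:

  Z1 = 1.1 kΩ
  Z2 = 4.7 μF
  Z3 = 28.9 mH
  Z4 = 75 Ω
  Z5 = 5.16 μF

Step 1 — Angular frequency: ω = 2π·f = 2π·261 = 1640 rad/s.
Step 2 — Component impedances:
  Z1: Z = R = 1100 Ω
  Z2: Z = 1/(jωC) = -j/(ω·C) = 0 - j129.7 Ω
  Z3: Z = jωL = j·1640·0.0289 = 0 + j47.39 Ω
  Z4: Z = R = 75 Ω
  Z5: Z = 1/(jωC) = -j/(ω·C) = 0 - j118.2 Ω
Step 3 — Bridge requires nodal analysis (the Z5 bridge couples midpoints C and D, so the two paths cannot be reduced to a simple series/parallel combination). Setting node B to ground and injecting 1 A at node A, the 3-node admittance system at A, C, D solves to V_A = Z_AB = 69.05 + j24.41 Ω = 73.24∠19.5° Ω.
Step 4 — Power factor: PF = cos(φ) = Re(Z)/|Z| = 69.05/73.24 = 0.9428.
Step 5 — Type: Im(Z) = 24.41 ⇒ lagging (phase φ = 19.5°).

PF = 0.9428 (lagging, φ = 19.5°)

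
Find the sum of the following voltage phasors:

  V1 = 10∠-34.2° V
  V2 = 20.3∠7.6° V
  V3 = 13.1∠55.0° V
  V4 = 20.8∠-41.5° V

Step 1 — Convert each phasor to rectangular form:
  V1 = 10·(cos(-34.2°) + j·sin(-34.2°)) = 8.271 - j5.621 V
  V2 = 20.3·(cos(7.6°) + j·sin(7.6°)) = 20.12 + j2.685 V
  V3 = 13.1·(cos(55.0°) + j·sin(55.0°)) = 7.514 + j10.73 V
  V4 = 20.8·(cos(-41.5°) + j·sin(-41.5°)) = 15.58 - j13.78 V
Step 2 — Sum components: V_total = 51.48 - j5.988 V.
Step 3 — Convert to polar: |V_total| = 51.83 V, ∠V_total = -6.6°.

V_total = 51.83∠-6.6° V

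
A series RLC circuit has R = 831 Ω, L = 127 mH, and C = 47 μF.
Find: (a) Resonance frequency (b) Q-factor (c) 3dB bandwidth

Step 1 — Resonance: ω₀ = 1/√(LC) = 1/√(0.127·4.7e-05) = 409.3 rad/s.
Step 2 — f₀ = ω₀/(2π) = 65.14 Hz.
Step 3 — Series Q: Q = ω₀L/R = 409.3·0.127/831 = 0.06255.
Step 4 — Bandwidth: Δω = ω₀/Q = 6543 rad/s; BW = Δω/(2π) = 1041 Hz.

(a) f₀ = 65.14 Hz  (b) Q = 0.06255  (c) BW = 1041 Hz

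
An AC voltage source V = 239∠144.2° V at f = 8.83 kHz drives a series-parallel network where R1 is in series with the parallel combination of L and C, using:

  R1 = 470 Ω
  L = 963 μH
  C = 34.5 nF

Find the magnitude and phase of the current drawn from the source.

Step 1 — Angular frequency: ω = 2π·f = 2π·8830 = 5.548e+04 rad/s.
Step 2 — Component impedances:
  R1: Z = R = 470 Ω
  L: Z = jωL = j·5.548e+04·0.000963 = 0 + j53.43 Ω
  C: Z = 1/(jωC) = -j/(ω·C) = 0 - j522.4 Ω
Step 3 — Parallel branch: L || C = 1/(1/L + 1/C) = 0 + j59.51 Ω.
Step 4 — Series with R1: Z_total = R1 + (L || C) = 470 + j59.51 Ω = 473.8∠7.2° Ω.
Step 5 — Source phasor: V = 239∠144.2° V = -193.8 + j139.8 V.
Step 6 — Ohm's law: I = V / Z_total = (-193.8 + j139.8) / (470 + j59.51) = -0.3689 + j0.3442 A.
Step 7 — Convert to polar: |I| = 0.5045 A, ∠I = 137.0°.

I = 0.5045∠137.0° A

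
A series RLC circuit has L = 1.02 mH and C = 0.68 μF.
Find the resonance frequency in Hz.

Step 1 — Resonance condition Im(Z)=0 gives ω₀ = 1/√(LC).
Step 2 — ω₀ = 1/√(0.00102·6.8e-07) = 3.797e+04 rad/s.
Step 3 — f₀ = ω₀/(2π) = 6043 Hz.

f₀ = 6043 Hz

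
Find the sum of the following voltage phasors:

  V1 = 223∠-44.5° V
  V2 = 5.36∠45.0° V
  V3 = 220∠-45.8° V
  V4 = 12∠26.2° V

Step 1 — Convert each phasor to rectangular form:
  V1 = 223·(cos(-44.5°) + j·sin(-44.5°)) = 159.1 - j156.3 V
  V2 = 5.36·(cos(45.0°) + j·sin(45.0°)) = 3.79 + j3.79 V
  V3 = 220·(cos(-45.8°) + j·sin(-45.8°)) = 153.4 - j157.7 V
  V4 = 12·(cos(26.2°) + j·sin(26.2°)) = 10.77 + j5.298 V
Step 2 — Sum components: V_total = 327 - j304.9 V.
Step 3 — Convert to polar: |V_total| = 447.1 V, ∠V_total = -43.0°.

V_total = 447.1∠-43.0° V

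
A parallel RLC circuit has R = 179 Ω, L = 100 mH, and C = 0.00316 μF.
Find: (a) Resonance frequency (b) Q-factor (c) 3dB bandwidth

Step 1 — Resonance: ω₀ = 1/√(LC) = 1/√(0.1·3.16e-09) = 5.625e+04 rad/s.
Step 2 — f₀ = ω₀/(2π) = 8953 Hz.
Step 3 — Parallel Q: Q = R/(ω₀L) = 179/(5.625e+04·0.1) = 0.03182.
Step 4 — Bandwidth: Δω = ω₀/Q = 1.768e+06 rad/s; BW = Δω/(2π) = 2.814e+05 Hz.

(a) f₀ = 8953 Hz  (b) Q = 0.03182  (c) BW = 2.814e+05 Hz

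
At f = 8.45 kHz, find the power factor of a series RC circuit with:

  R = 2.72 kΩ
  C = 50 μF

Step 1 — Angular frequency: ω = 2π·f = 2π·8450 = 5.309e+04 rad/s.
Step 2 — Component impedances:
  R: Z = R = 2720 Ω
  C: Z = 1/(jωC) = -j/(ω·C) = 0 - j0.3767 Ω
Step 3 — Series combination: Z_total = R + C = 2720 - j0.3767 Ω = 2720∠-0.0° Ω.
Step 4 — Power factor: PF = cos(φ) = Re(Z)/|Z| = 2720/2720 = 1.
Step 5 — Type: Im(Z) = -0.3767 ⇒ leading (phase φ = -0.0°).

PF = 1 (leading, φ = -0.0°)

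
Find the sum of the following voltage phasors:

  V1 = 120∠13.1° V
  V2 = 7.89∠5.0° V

Step 1 — Convert each phasor to rectangular form:
  V1 = 120·(cos(13.1°) + j·sin(13.1°)) = 116.9 + j27.2 V
  V2 = 7.89·(cos(5.0°) + j·sin(5.0°)) = 7.86 + j0.6877 V
Step 2 — Sum components: V_total = 124.7 + j27.89 V.
Step 3 — Convert to polar: |V_total| = 127.8 V, ∠V_total = 12.6°.

V_total = 127.8∠12.6° V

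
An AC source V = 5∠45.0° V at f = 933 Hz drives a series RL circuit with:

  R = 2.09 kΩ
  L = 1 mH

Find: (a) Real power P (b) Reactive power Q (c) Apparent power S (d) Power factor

Step 1 — Angular frequency: ω = 2π·f = 2π·933 = 5862 rad/s.
Step 2 — Component impedances:
  R: Z = R = 2090 Ω
  L: Z = jωL = j·5862·0.001 = 0 + j5.862 Ω
Step 3 — Series combination: Z_total = R + L = 2090 + j5.862 Ω = 2090∠0.2° Ω.
Step 4 — Source phasor: V = 5∠45.0° V = 3.536 + j3.536 V.
Step 5 — Current: I = V / Z = 0.001696 + j0.001687 A = 0.002392∠44.8° A.
Step 6 — Complex power: S = V·I* = 0.01196 + j3.355e-05 VA.
Step 7 — Real power: P = Re(S) = 0.01196 W.
Step 8 — Reactive power: Q = Im(S) = 3.355e-05 VAR.
Step 9 — Apparent power: |S| = 0.01196 VA.
Step 10 — Power factor: PF = P/|S| = 1 (lagging).

(a) P = 0.01196 W  (b) Q = 3.355e-05 VAR  (c) S = 0.01196 VA  (d) PF = 1 (lagging)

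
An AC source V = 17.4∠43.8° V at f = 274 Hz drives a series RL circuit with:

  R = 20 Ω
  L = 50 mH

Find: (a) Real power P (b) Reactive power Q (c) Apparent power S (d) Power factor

Step 1 — Angular frequency: ω = 2π·f = 2π·274 = 1722 rad/s.
Step 2 — Component impedances:
  R: Z = R = 20 Ω
  L: Z = jωL = j·1722·0.05 = 0 + j86.08 Ω
Step 3 — Series combination: Z_total = R + L = 20 + j86.08 Ω = 88.37∠76.9° Ω.
Step 4 — Source phasor: V = 17.4∠43.8° V = 12.56 + j12.04 V.
Step 5 — Current: I = V / Z = 0.1649 - j0.1076 A = 0.1969∠-33.1° A.
Step 6 — Complex power: S = V·I* = 0.7753 + j3.337 VA.
Step 7 — Real power: P = Re(S) = 0.7753 W.
Step 8 — Reactive power: Q = Im(S) = 3.337 VAR.
Step 9 — Apparent power: |S| = 3.426 VA.
Step 10 — Power factor: PF = P/|S| = 0.2263 (lagging).

(a) P = 0.7753 W  (b) Q = 3.337 VAR  (c) S = 3.426 VA  (d) PF = 0.2263 (lagging)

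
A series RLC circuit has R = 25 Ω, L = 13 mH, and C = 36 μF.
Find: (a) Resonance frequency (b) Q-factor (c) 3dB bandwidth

Step 1 — Resonance condition Im(Z)=0 gives ω₀ = 1/√(LC).
Step 2 — ω₀ = 1/√(0.013·3.6e-05) = 1462 rad/s.
Step 3 — f₀ = ω₀/(2π) = 232.6 Hz.
Step 4 — Series Q: Q = ω₀L/R = 1462·0.013/25 = 0.7601.
Step 5 — 3dB bandwidth: Δω = ω₀/Q = 1923 rad/s; BW = Δω/(2π) = 306.1 Hz.

(a) f₀ = 232.6 Hz  (b) Q = 0.7601  (c) BW = 306.1 Hz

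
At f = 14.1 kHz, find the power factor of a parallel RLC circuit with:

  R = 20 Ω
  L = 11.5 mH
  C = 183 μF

Step 1 — Angular frequency: ω = 2π·f = 2π·1.41e+04 = 8.859e+04 rad/s.
Step 2 — Component impedances:
  R: Z = R = 20 Ω
  L: Z = jωL = j·8.859e+04·0.0115 = 0 + j1019 Ω
  C: Z = 1/(jωC) = -j/(ω·C) = 0 - j0.06168 Ω
Step 3 — Parallel combination: 1/Z_total = 1/R + 1/L + 1/C; Z_total = 0.0001902 - j0.06168 Ω = 0.06168∠-89.8° Ω.
Step 4 — Power factor: PF = cos(φ) = Re(Z)/|Z| = 0.0001902/0.06168 = 0.003084.
Step 5 — Type: Im(Z) = -0.06168 ⇒ leading (phase φ = -89.8°).

PF = 0.003084 (leading, φ = -89.8°)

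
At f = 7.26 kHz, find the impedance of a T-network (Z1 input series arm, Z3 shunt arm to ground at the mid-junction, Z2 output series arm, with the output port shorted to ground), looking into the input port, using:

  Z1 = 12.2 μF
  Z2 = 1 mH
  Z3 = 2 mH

Step 1 — Angular frequency: ω = 2π·f = 2π·7260 = 4.562e+04 rad/s.
Step 2 — Component impedances:
  Z1: Z = 1/(jωC) = -j/(ω·C) = 0 - j1.797 Ω
  Z2: Z = jωL = j·4.562e+04·0.001 = 0 + j45.62 Ω
  Z3: Z = jωL = j·4.562e+04·0.002 = 0 + j91.23 Ω
Step 3 — With the output port shorted to ground, the output series arm Z2 runs from the junction to ground; the shunt arm Z3 also runs from the junction to ground. They appear in parallel: Z3 || Z2 = 0 + j30.41 Ω.
Step 4 — Series with input arm Z1: Z_in = Z1 + (Z3 || Z2) = 0 + j28.61 Ω = 28.61∠90.0° Ω.

Z = 0 + j28.61 Ω = 28.61∠90.0° Ω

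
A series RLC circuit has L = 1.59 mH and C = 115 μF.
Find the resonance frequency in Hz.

Step 1 — Resonance condition Im(Z)=0 gives ω₀ = 1/√(LC).
Step 2 — ω₀ = 1/√(0.00159·0.000115) = 2339 rad/s.
Step 3 — f₀ = ω₀/(2π) = 372.2 Hz.

f₀ = 372.2 Hz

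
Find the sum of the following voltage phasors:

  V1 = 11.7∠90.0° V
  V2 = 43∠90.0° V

Step 1 — Convert each phasor to rectangular form:
  V1 = 11.7·(cos(90.0°) + j·sin(90.0°)) = 0 + j11.7 V
  V2 = 43·(cos(90.0°) + j·sin(90.0°)) = 0 + j43 V
Step 2 — Sum components: V_total = 0 + j54.7 V.
Step 3 — Convert to polar: |V_total| = 54.7 V, ∠V_total = 90.0°.

V_total = 54.7∠90.0° V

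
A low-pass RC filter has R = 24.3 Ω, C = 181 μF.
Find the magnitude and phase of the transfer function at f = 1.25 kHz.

Step 1 — Angular frequency: ω = 2π·1250 = 7854 rad/s.
Step 2 — Transfer function: H(jω) = 1/(1 + jωRC).
Step 3 — Denominator: 1 + jωRC = 1 + j·7854·24.3·0.000181 = 1 + j34.54.
Step 4 — H = 0.0008373 - j0.02892.
Step 5 — Magnitude: |H| = 0.02894 (-30.8 dB); phase: φ = -88.3°.

|H| = 0.02894 (-30.8 dB), φ = -88.3°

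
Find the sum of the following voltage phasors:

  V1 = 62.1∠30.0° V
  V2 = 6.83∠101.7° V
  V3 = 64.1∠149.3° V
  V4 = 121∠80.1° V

Step 1 — Convert each phasor to rectangular form:
  V1 = 62.1·(cos(30.0°) + j·sin(30.0°)) = 53.78 + j31.05 V
  V2 = 6.83·(cos(101.7°) + j·sin(101.7°)) = -1.385 + j6.688 V
  V3 = 64.1·(cos(149.3°) + j·sin(149.3°)) = -55.12 + j32.73 V
  V4 = 121·(cos(80.1°) + j·sin(80.1°)) = 20.8 + j119.2 V
Step 2 — Sum components: V_total = 18.08 + j189.7 V.
Step 3 — Convert to polar: |V_total| = 190.5 V, ∠V_total = 84.6°.

V_total = 190.5∠84.6° V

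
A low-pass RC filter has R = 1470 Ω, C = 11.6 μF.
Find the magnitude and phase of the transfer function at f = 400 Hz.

Step 1 — Angular frequency: ω = 2π·400 = 2513 rad/s.
Step 2 — Transfer function: H(jω) = 1/(1 + jωRC).
Step 3 — Denominator: 1 + jωRC = 1 + j·2513·1470·1.16e-05 = 1 + j42.86.
Step 4 — H = 0.0005442 - j0.02332.
Step 5 — Magnitude: |H| = 0.02333 (-32.6 dB); phase: φ = -88.7°.

|H| = 0.02333 (-32.6 dB), φ = -88.7°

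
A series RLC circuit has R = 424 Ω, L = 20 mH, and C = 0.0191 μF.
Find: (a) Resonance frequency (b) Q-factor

Step 1 — Resonance condition Im(Z)=0 gives ω₀ = 1/√(LC).
Step 2 — ω₀ = 1/√(0.02·1.91e-08) = 5.116e+04 rad/s.
Step 3 — f₀ = ω₀/(2π) = 8143 Hz.
Step 4 — Series Q: Q = ω₀L/R = 5.116e+04·0.02/424 = 2.413.

(a) f₀ = 8143 Hz  (b) Q = 2.413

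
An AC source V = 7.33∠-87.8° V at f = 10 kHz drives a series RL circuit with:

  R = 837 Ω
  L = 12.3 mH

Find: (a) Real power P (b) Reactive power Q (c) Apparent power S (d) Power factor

Step 1 — Angular frequency: ω = 2π·f = 2π·1e+04 = 6.283e+04 rad/s.
Step 2 — Component impedances:
  R: Z = R = 837 Ω
  L: Z = jωL = j·6.283e+04·0.0123 = 0 + j772.8 Ω
Step 3 — Series combination: Z_total = R + L = 837 + j772.8 Ω = 1139∠42.7° Ω.
Step 4 — Source phasor: V = 7.33∠-87.8° V = 0.2814 - j7.325 V.
Step 5 — Current: I = V / Z = -0.00418 - j0.004891 A = 0.006434∠-130.5° A.
Step 6 — Complex power: S = V·I* = 0.03465 + j0.03199 VA.
Step 7 — Real power: P = Re(S) = 0.03465 W.
Step 8 — Reactive power: Q = Im(S) = 0.03199 VAR.
Step 9 — Apparent power: |S| = 0.04716 VA.
Step 10 — Power factor: PF = P/|S| = 0.7347 (lagging).

(a) P = 0.03465 W  (b) Q = 0.03199 VAR  (c) S = 0.04716 VA  (d) PF = 0.7347 (lagging)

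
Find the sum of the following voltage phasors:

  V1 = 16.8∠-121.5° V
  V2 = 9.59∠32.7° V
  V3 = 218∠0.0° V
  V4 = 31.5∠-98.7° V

Step 1 — Convert each phasor to rectangular form:
  V1 = 16.8·(cos(-121.5°) + j·sin(-121.5°)) = -8.778 - j14.32 V
  V2 = 9.59·(cos(32.7°) + j·sin(32.7°)) = 8.07 + j5.181 V
  V3 = 218·(cos(0.0°) + j·sin(0.0°)) = 218 V
  V4 = 31.5·(cos(-98.7°) + j·sin(-98.7°)) = -4.765 - j31.14 V
Step 2 — Sum components: V_total = 212.5 - j40.28 V.
Step 3 — Convert to polar: |V_total| = 216.3 V, ∠V_total = -10.7°.

V_total = 216.3∠-10.7° V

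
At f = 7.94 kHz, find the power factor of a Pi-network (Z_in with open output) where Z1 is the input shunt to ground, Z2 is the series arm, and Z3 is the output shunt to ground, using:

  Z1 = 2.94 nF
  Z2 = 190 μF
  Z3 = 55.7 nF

Step 1 — Angular frequency: ω = 2π·f = 2π·7940 = 4.989e+04 rad/s.
Step 2 — Component impedances:
  Z1: Z = 1/(jωC) = -j/(ω·C) = 0 - j6818 Ω
  Z2: Z = 1/(jωC) = -j/(ω·C) = 0 - j0.1055 Ω
  Z3: Z = 1/(jωC) = -j/(ω·C) = 0 - j359.9 Ω
Step 3 — With open output, the series arm Z2 and the output shunt Z3 appear in series to ground: Z2 + Z3 = 0 - j360 Ω.
Step 4 — Parallel with input shunt Z1: Z_in = Z1 || (Z2 + Z3) = 0 - j341.9 Ω = 341.9∠-90.0° Ω.
Step 5 — Power factor: PF = cos(φ) = Re(Z)/|Z| = 0/341.9 = 0.
Step 6 — Type: Im(Z) = -341.9 ⇒ leading (phase φ = -90.0°).

PF = 0 (leading, φ = -90.0°)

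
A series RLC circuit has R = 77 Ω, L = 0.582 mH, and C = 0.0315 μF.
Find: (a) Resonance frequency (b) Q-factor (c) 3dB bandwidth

Step 1 — Resonance: ω₀ = 1/√(LC) = 1/√(0.000582·3.15e-08) = 2.336e+05 rad/s.
Step 2 — f₀ = ω₀/(2π) = 3.717e+04 Hz.
Step 3 — Series Q: Q = ω₀L/R = 2.336e+05·0.000582/77 = 1.765.
Step 4 — Bandwidth: Δω = ω₀/Q = 1.323e+05 rad/s; BW = Δω/(2π) = 2.106e+04 Hz.

(a) f₀ = 3.717e+04 Hz  (b) Q = 1.765  (c) BW = 2.106e+04 Hz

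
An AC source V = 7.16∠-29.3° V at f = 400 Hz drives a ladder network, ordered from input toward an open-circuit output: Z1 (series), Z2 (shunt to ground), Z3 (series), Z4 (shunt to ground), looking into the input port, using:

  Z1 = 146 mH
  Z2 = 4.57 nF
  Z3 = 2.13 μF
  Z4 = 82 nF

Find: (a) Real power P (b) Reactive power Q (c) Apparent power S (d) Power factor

Step 1 — Angular frequency: ω = 2π·f = 2π·400 = 2513 rad/s.
Step 2 — Component impedances:
  Z1: Z = jωL = j·2513·0.146 = 0 + j366.9 Ω
  Z2: Z = 1/(jωC) = -j/(ω·C) = 0 - j8.707e+04 Ω
  Z3: Z = 1/(jωC) = -j/(ω·C) = 0 - j186.8 Ω
  Z4: Z = 1/(jωC) = -j/(ω·C) = 0 - j4852 Ω
Step 3 — Ladder network (open output): work backward from the far end, alternating series and parallel combinations. Z_in = 0 - j4396 Ω = 4396∠-90.0° Ω.
Step 4 — Source phasor: V = 7.16∠-29.3° V = 6.244 - j3.504 V.
Step 5 — Current: I = V / Z = 0.000797 + j0.00142 A = 0.001629∠60.7° A.
Step 6 — Complex power: S = V·I* = 0 - j0.01166 VA.
Step 7 — Real power: P = Re(S) = 0 W.
Step 8 — Reactive power: Q = Im(S) = -0.01166 VAR.
Step 9 — Apparent power: |S| = 0.01166 VA.
Step 10 — Power factor: PF = P/|S| = 0 (leading).

(a) P = 0 W  (b) Q = -0.01166 VAR  (c) S = 0.01166 VA  (d) PF = 0 (leading)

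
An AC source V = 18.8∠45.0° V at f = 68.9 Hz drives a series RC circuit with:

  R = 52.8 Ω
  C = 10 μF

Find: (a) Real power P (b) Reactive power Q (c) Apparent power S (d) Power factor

Step 1 — Angular frequency: ω = 2π·f = 2π·68.9 = 432.9 rad/s.
Step 2 — Component impedances:
  R: Z = R = 52.8 Ω
  C: Z = 1/(jωC) = -j/(ω·C) = 0 - j231 Ω
Step 3 — Series combination: Z_total = R + C = 52.8 - j231 Ω = 237∠-77.1° Ω.
Step 4 — Source phasor: V = 18.8∠45.0° V = 13.29 + j13.29 V.
Step 5 — Current: I = V / Z = -0.04219 + j0.06719 A = 0.07934∠122.1° A.
Step 6 — Complex power: S = V·I* = 0.3324 - j1.454 VA.
Step 7 — Real power: P = Re(S) = 0.3324 W.
Step 8 — Reactive power: Q = Im(S) = -1.454 VAR.
Step 9 — Apparent power: |S| = 1.492 VA.
Step 10 — Power factor: PF = P/|S| = 0.2228 (leading).

(a) P = 0.3324 W  (b) Q = -1.454 VAR  (c) S = 1.492 VA  (d) PF = 0.2228 (leading)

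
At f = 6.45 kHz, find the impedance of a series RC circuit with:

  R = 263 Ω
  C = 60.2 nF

Step 1 — Angular frequency: ω = 2π·f = 2π·6450 = 4.053e+04 rad/s.
Step 2 — Component impedances:
  R: Z = R = 263 Ω
  C: Z = 1/(jωC) = -j/(ω·C) = 0 - j409.9 Ω
Step 3 — Series combination: Z_total = R + C = 263 - j409.9 Ω = 487∠-57.3° Ω.

Z = 263 - j409.9 Ω = 487∠-57.3° Ω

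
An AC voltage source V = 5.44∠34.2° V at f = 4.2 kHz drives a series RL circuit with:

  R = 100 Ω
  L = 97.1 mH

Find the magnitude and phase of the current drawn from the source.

Step 1 — Angular frequency: ω = 2π·f = 2π·4200 = 2.639e+04 rad/s.
Step 2 — Component impedances:
  R: Z = R = 100 Ω
  L: Z = jωL = j·2.639e+04·0.0971 = 0 + j2562 Ω
Step 3 — Series combination: Z_total = R + L = 100 + j2562 Ω = 2564∠87.8° Ω.
Step 4 — Source phasor: V = 5.44∠34.2° V = 4.499 + j3.058 V.
Step 5 — Ohm's law: I = V / Z_total = (4.499 + j3.058) / (100 + j2562) = 0.00126 - j0.001707 A.
Step 6 — Convert to polar: |I| = 0.002121 A, ∠I = -53.6°.

I = 0.002121∠-53.6° A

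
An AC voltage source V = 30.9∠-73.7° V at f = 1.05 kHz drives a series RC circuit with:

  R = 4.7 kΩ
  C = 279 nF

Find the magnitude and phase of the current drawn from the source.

Step 1 — Angular frequency: ω = 2π·f = 2π·1050 = 6597 rad/s.
Step 2 — Component impedances:
  R: Z = R = 4700 Ω
  C: Z = 1/(jωC) = -j/(ω·C) = 0 - j543.3 Ω
Step 3 — Series combination: Z_total = R + C = 4700 - j543.3 Ω = 4731∠-6.6° Ω.
Step 4 — Source phasor: V = 30.9∠-73.7° V = 8.673 - j29.66 V.
Step 5 — Ohm's law: I = V / Z_total = (8.673 - j29.66) / (4700 - j543.3) = 0.002541 - j0.006017 A.
Step 6 — Convert to polar: |I| = 0.006531 A, ∠I = -67.1°.

I = 0.006531∠-67.1° A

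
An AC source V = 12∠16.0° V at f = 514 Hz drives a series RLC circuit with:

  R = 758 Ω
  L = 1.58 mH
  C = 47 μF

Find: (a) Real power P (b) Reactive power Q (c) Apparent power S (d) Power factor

Step 1 — Angular frequency: ω = 2π·f = 2π·514 = 3230 rad/s.
Step 2 — Component impedances:
  R: Z = R = 758 Ω
  L: Z = jωL = j·3230·0.00158 = 0 + j5.103 Ω
  C: Z = 1/(jωC) = -j/(ω·C) = 0 - j6.588 Ω
Step 3 — Series combination: Z_total = R + L + C = 758 - j1.485 Ω = 758∠-0.1° Ω.
Step 4 — Source phasor: V = 12∠16.0° V = 11.54 + j3.308 V.
Step 5 — Current: I = V / Z = 0.01521 + j0.004393 A = 0.01583∠16.1° A.
Step 6 — Complex power: S = V·I* = 0.19 - j0.0003723 VA.
Step 7 — Real power: P = Re(S) = 0.19 W.
Step 8 — Reactive power: Q = Im(S) = -0.0003723 VAR.
Step 9 — Apparent power: |S| = 0.19 VA.
Step 10 — Power factor: PF = P/|S| = 1 (leading).

(a) P = 0.19 W  (b) Q = -0.0003723 VAR  (c) S = 0.19 VA  (d) PF = 1 (leading)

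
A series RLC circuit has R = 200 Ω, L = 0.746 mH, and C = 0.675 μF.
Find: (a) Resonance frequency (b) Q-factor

Step 1 — Resonance condition Im(Z)=0 gives ω₀ = 1/√(LC).
Step 2 — ω₀ = 1/√(0.000746·6.75e-07) = 4.456e+04 rad/s.
Step 3 — f₀ = ω₀/(2π) = 7092 Hz.
Step 4 — Series Q: Q = ω₀L/R = 4.456e+04·0.000746/200 = 0.1662.

(a) f₀ = 7092 Hz  (b) Q = 0.1662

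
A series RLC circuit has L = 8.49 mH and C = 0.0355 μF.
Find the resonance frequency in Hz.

Step 1 — Resonance condition Im(Z)=0 gives ω₀ = 1/√(LC).
Step 2 — ω₀ = 1/√(0.00849·3.55e-08) = 5.76e+04 rad/s.
Step 3 — f₀ = ω₀/(2π) = 9168 Hz.

f₀ = 9168 Hz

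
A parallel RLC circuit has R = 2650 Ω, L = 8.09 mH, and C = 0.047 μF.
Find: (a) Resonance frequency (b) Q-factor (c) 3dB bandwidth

Step 1 — Resonance: ω₀ = 1/√(LC) = 1/√(0.00809·4.7e-08) = 5.128e+04 rad/s.
Step 2 — f₀ = ω₀/(2π) = 8162 Hz.
Step 3 — Parallel Q: Q = R/(ω₀L) = 2650/(5.128e+04·0.00809) = 6.387.
Step 4 — Bandwidth: Δω = ω₀/Q = 8029 rad/s; BW = Δω/(2π) = 1278 Hz.

(a) f₀ = 8162 Hz  (b) Q = 6.387  (c) BW = 1278 Hz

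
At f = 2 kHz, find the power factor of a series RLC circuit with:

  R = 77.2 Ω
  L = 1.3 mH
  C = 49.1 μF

Step 1 — Angular frequency: ω = 2π·f = 2π·2000 = 1.257e+04 rad/s.
Step 2 — Component impedances:
  R: Z = R = 77.2 Ω
  L: Z = jωL = j·1.257e+04·0.0013 = 0 + j16.34 Ω
  C: Z = 1/(jωC) = -j/(ω·C) = 0 - j1.621 Ω
Step 3 — Series combination: Z_total = R + L + C = 77.2 + j14.72 Ω = 78.59∠10.8° Ω.
Step 4 — Power factor: PF = cos(φ) = Re(Z)/|Z| = 77.2/78.59 = 0.9823.
Step 5 — Type: Im(Z) = 14.72 ⇒ lagging (phase φ = 10.8°).

PF = 0.9823 (lagging, φ = 10.8°)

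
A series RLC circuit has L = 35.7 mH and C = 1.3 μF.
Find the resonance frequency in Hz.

Step 1 — Resonance condition Im(Z)=0 gives ω₀ = 1/√(LC).
Step 2 — ω₀ = 1/√(0.0357·1.3e-06) = 4642 rad/s.
Step 3 — f₀ = ω₀/(2π) = 738.8 Hz.

f₀ = 738.8 Hz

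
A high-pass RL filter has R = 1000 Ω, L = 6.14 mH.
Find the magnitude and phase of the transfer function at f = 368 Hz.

Step 1 — Angular frequency: ω = 2π·368 = 2312 rad/s.
Step 2 — Transfer function: H(jω) = jωL/(R + jωL).
Step 3 — Numerator jωL = j·14.2; denominator R + jωL = 1000 + j14.2.
Step 4 — H = 0.0002015 + j0.01419.
Step 5 — Magnitude: |H| = 0.0142 (-37.0 dB); phase: φ = 89.2°.

|H| = 0.0142 (-37.0 dB), φ = 89.2°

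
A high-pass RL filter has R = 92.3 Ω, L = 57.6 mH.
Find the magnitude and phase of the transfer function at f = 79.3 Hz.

Step 1 — Angular frequency: ω = 2π·79.3 = 498.3 rad/s.
Step 2 — Transfer function: H(jω) = jωL/(R + jωL).
Step 3 — Numerator jωL = j·28.7; denominator R + jωL = 92.3 + j28.7.
Step 4 — H = 0.08816 + j0.2835.
Step 5 — Magnitude: |H| = 0.2969 (-10.5 dB); phase: φ = 72.7°.

|H| = 0.2969 (-10.5 dB), φ = 72.7°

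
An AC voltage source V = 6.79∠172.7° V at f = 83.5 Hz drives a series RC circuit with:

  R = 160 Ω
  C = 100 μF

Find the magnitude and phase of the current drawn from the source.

Step 1 — Angular frequency: ω = 2π·f = 2π·83.5 = 524.6 rad/s.
Step 2 — Component impedances:
  R: Z = R = 160 Ω
  C: Z = 1/(jωC) = -j/(ω·C) = 0 - j19.06 Ω
Step 3 — Series combination: Z_total = R + C = 160 - j19.06 Ω = 161.1∠-6.8° Ω.
Step 4 — Source phasor: V = 6.79∠172.7° V = -6.735 + j0.8628 V.
Step 5 — Ohm's law: I = V / Z_total = (-6.735 + j0.8628) / (160 - j19.06) = -0.04214 + j0.0003725 A.
Step 6 — Convert to polar: |I| = 0.04214 A, ∠I = 179.5°.

I = 0.04214∠179.5° A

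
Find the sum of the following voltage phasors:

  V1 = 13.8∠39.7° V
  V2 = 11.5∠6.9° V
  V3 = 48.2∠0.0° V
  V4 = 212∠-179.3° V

Step 1 — Convert each phasor to rectangular form:
  V1 = 13.8·(cos(39.7°) + j·sin(39.7°)) = 10.62 + j8.815 V
  V2 = 11.5·(cos(6.9°) + j·sin(6.9°)) = 11.42 + j1.382 V
  V3 = 48.2·(cos(0.0°) + j·sin(0.0°)) = 48.2 V
  V4 = 212·(cos(-179.3°) + j·sin(-179.3°)) = -212 - j2.59 V
Step 2 — Sum components: V_total = -141.7 + j7.607 V.
Step 3 — Convert to polar: |V_total| = 142 V, ∠V_total = 176.9°.

V_total = 142∠176.9° V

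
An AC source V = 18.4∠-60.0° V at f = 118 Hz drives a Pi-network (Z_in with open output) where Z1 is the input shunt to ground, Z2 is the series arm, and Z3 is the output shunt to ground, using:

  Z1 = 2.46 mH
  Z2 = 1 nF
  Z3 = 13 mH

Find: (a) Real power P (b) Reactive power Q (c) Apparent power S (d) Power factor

Step 1 — Angular frequency: ω = 2π·f = 2π·118 = 741.4 rad/s.
Step 2 — Component impedances:
  Z1: Z = jωL = j·741.4·0.00246 = 0 + j1.824 Ω
  Z2: Z = 1/(jωC) = -j/(ω·C) = 0 - j1.349e+06 Ω
  Z3: Z = jωL = j·741.4·0.013 = 0 + j9.638 Ω
Step 3 — With open output, the series arm Z2 and the output shunt Z3 appear in series to ground: Z2 + Z3 = 0 - j1.349e+06 Ω.
Step 4 — Parallel with input shunt Z1: Z_in = Z1 || (Z2 + Z3) = 0 + j1.824 Ω = 1.824∠90.0° Ω.
Step 5 — Source phasor: V = 18.4∠-60.0° V = 9.2 - j15.93 V.
Step 6 — Current: I = V / Z = -8.737 - j5.044 A = 10.09∠-150.0° A.
Step 7 — Complex power: S = V·I* = 0 + j185.6 VA.
Step 8 — Real power: P = Re(S) = 0 W.
Step 9 — Reactive power: Q = Im(S) = 185.6 VAR.
Step 10 — Apparent power: |S| = 185.6 VA.
Step 11 — Power factor: PF = P/|S| = 0 (lagging).

(a) P = 0 W  (b) Q = 185.6 VAR  (c) S = 185.6 VA  (d) PF = 0 (lagging)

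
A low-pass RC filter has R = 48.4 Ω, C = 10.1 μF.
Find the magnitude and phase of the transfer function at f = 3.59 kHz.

Step 1 — Angular frequency: ω = 2π·3590 = 2.256e+04 rad/s.
Step 2 — Transfer function: H(jω) = 1/(1 + jωRC).
Step 3 — Denominator: 1 + jωRC = 1 + j·2.256e+04·48.4·1.01e-05 = 1 + j11.03.
Step 4 — H = 0.008158 - j0.08995.
Step 5 — Magnitude: |H| = 0.09032 (-20.9 dB); phase: φ = -84.8°.

|H| = 0.09032 (-20.9 dB), φ = -84.8°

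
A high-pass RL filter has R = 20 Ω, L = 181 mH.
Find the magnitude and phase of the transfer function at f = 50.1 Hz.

Step 1 — Angular frequency: ω = 2π·50.1 = 314.8 rad/s.
Step 2 — Transfer function: H(jω) = jωL/(R + jωL).
Step 3 — Numerator jωL = j·56.98; denominator R + jωL = 20 + j56.98.
Step 4 — H = 0.8903 + j0.3125.
Step 5 — Magnitude: |H| = 0.9436 (-0.5 dB); phase: φ = 19.3°.

|H| = 0.9436 (-0.5 dB), φ = 19.3°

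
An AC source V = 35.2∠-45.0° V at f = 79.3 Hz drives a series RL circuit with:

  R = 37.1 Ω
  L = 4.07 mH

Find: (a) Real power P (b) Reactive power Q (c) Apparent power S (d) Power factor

Step 1 — Angular frequency: ω = 2π·f = 2π·79.3 = 498.3 rad/s.
Step 2 — Component impedances:
  R: Z = R = 37.1 Ω
  L: Z = jωL = j·498.3·0.00407 = 0 + j2.028 Ω
Step 3 — Series combination: Z_total = R + L = 37.1 + j2.028 Ω = 37.16∠3.1° Ω.
Step 4 — Source phasor: V = 35.2∠-45.0° V = 24.89 - j24.89 V.
Step 5 — Current: I = V / Z = 0.6323 - j0.7055 A = 0.9474∠-48.1° A.
Step 6 — Complex power: S = V·I* = 33.3 + j1.82 VA.
Step 7 — Real power: P = Re(S) = 33.3 W.
Step 8 — Reactive power: Q = Im(S) = 1.82 VAR.
Step 9 — Apparent power: |S| = 33.35 VA.
Step 10 — Power factor: PF = P/|S| = 0.9985 (lagging).

(a) P = 33.3 W  (b) Q = 1.82 VAR  (c) S = 33.35 VA  (d) PF = 0.9985 (lagging)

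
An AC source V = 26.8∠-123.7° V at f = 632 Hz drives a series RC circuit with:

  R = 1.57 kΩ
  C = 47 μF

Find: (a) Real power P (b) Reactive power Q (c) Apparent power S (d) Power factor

Step 1 — Angular frequency: ω = 2π·f = 2π·632 = 3971 rad/s.
Step 2 — Component impedances:
  R: Z = R = 1570 Ω
  C: Z = 1/(jωC) = -j/(ω·C) = 0 - j5.358 Ω
Step 3 — Series combination: Z_total = R + C = 1570 - j5.358 Ω = 1570∠-0.2° Ω.
Step 4 — Source phasor: V = 26.8∠-123.7° V = -14.87 - j22.3 V.
Step 5 — Current: I = V / Z = -0.009423 - j0.01423 A = 0.01707∠-123.5° A.
Step 6 — Complex power: S = V·I* = 0.4575 - j0.001561 VA.
Step 7 — Real power: P = Re(S) = 0.4575 W.
Step 8 — Reactive power: Q = Im(S) = -0.001561 VAR.
Step 9 — Apparent power: |S| = 0.4575 VA.
Step 10 — Power factor: PF = P/|S| = 1 (leading).

(a) P = 0.4575 W  (b) Q = -0.001561 VAR  (c) S = 0.4575 VA  (d) PF = 1 (leading)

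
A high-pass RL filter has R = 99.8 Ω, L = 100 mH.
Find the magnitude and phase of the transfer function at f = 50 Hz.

Step 1 — Angular frequency: ω = 2π·50 = 314.2 rad/s.
Step 2 — Transfer function: H(jω) = jωL/(R + jωL).
Step 3 — Numerator jωL = j·31.42; denominator R + jωL = 99.8 + j31.42.
Step 4 — H = 0.09016 + j0.2864.
Step 5 — Magnitude: |H| = 0.3003 (-10.4 dB); phase: φ = 72.5°.

|H| = 0.3003 (-10.4 dB), φ = 72.5°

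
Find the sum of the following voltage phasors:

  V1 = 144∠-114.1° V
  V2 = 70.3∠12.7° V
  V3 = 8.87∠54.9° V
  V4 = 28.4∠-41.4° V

Step 1 — Convert each phasor to rectangular form:
  V1 = 144·(cos(-114.1°) + j·sin(-114.1°)) = -58.8 - j131.4 V
  V2 = 70.3·(cos(12.7°) + j·sin(12.7°)) = 68.58 + j15.46 V
  V3 = 8.87·(cos(54.9°) + j·sin(54.9°)) = 5.1 + j7.257 V
  V4 = 28.4·(cos(-41.4°) + j·sin(-41.4°)) = 21.3 - j18.78 V
Step 2 — Sum components: V_total = 36.18 - j127.5 V.
Step 3 — Convert to polar: |V_total| = 132.6 V, ∠V_total = -74.2°.

V_total = 132.6∠-74.2° V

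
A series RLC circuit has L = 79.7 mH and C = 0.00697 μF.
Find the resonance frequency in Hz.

Step 1 — Resonance condition Im(Z)=0 gives ω₀ = 1/√(LC).
Step 2 — ω₀ = 1/√(0.0797·6.97e-09) = 4.243e+04 rad/s.
Step 3 — f₀ = ω₀/(2π) = 6753 Hz.

f₀ = 6753 Hz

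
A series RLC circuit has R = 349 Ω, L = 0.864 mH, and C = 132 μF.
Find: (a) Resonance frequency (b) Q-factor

Step 1 — Resonance condition Im(Z)=0 gives ω₀ = 1/√(LC).
Step 2 — ω₀ = 1/√(0.000864·0.000132) = 2961 rad/s.
Step 3 — f₀ = ω₀/(2π) = 471.3 Hz.
Step 4 — Series Q: Q = ω₀L/R = 2961·0.000864/349 = 0.007331.

(a) f₀ = 471.3 Hz  (b) Q = 0.007331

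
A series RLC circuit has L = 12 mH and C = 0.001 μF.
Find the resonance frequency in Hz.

Step 1 — Resonance condition Im(Z)=0 gives ω₀ = 1/√(LC).
Step 2 — ω₀ = 1/√(0.012·1e-09) = 2.887e+05 rad/s.
Step 3 — f₀ = ω₀/(2π) = 4.594e+04 Hz.

f₀ = 4.594e+04 Hz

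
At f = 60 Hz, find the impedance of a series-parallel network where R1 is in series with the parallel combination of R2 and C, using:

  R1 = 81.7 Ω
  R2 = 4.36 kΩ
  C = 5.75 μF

Step 1 — Angular frequency: ω = 2π·f = 2π·60 = 377 rad/s.
Step 2 — Component impedances:
  R1: Z = R = 81.7 Ω
  R2: Z = R = 4360 Ω
  C: Z = 1/(jωC) = -j/(ω·C) = 0 - j461.3 Ω
Step 3 — Parallel branch: R2 || C = 1/(1/R2 + 1/C) = 48.27 - j456.2 Ω.
Step 4 — Series with R1: Z_total = R1 + (R2 || C) = 130 - j456.2 Ω = 474.4∠-74.1° Ω.

Z = 130 - j456.2 Ω = 474.4∠-74.1° Ω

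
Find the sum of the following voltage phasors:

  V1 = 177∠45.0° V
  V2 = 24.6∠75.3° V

Step 1 — Convert each phasor to rectangular form:
  V1 = 177·(cos(45.0°) + j·sin(45.0°)) = 125.2 + j125.2 V
  V2 = 24.6·(cos(75.3°) + j·sin(75.3°)) = 6.242 + j23.79 V
Step 2 — Sum components: V_total = 131.4 + j149 V.
Step 3 — Convert to polar: |V_total| = 198.6 V, ∠V_total = 48.6°.

V_total = 198.6∠48.6° V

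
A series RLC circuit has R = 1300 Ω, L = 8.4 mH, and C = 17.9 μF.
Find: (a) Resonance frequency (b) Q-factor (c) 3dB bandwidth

Step 1 — Resonance: ω₀ = 1/√(LC) = 1/√(0.0084·1.79e-05) = 2579 rad/s.
Step 2 — f₀ = ω₀/(2π) = 410.4 Hz.
Step 3 — Series Q: Q = ω₀L/R = 2579·0.0084/1300 = 0.01666.
Step 4 — Bandwidth: Δω = ω₀/Q = 1.548e+05 rad/s; BW = Δω/(2π) = 2.463e+04 Hz.

(a) f₀ = 410.4 Hz  (b) Q = 0.01666  (c) BW = 2.463e+04 Hz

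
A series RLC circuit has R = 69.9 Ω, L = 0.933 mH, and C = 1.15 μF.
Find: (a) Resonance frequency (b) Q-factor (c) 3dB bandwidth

Step 1 — Resonance condition Im(Z)=0 gives ω₀ = 1/√(LC).
Step 2 — ω₀ = 1/√(0.000933·1.15e-06) = 3.053e+04 rad/s.
Step 3 — f₀ = ω₀/(2π) = 4859 Hz.
Step 4 — Series Q: Q = ω₀L/R = 3.053e+04·0.000933/69.9 = 0.4075.
Step 5 — 3dB bandwidth: Δω = ω₀/Q = 7.492e+04 rad/s; BW = Δω/(2π) = 1.192e+04 Hz.

(a) f₀ = 4859 Hz  (b) Q = 0.4075  (c) BW = 1.192e+04 Hz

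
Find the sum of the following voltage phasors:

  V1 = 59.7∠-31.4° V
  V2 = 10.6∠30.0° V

Step 1 — Convert each phasor to rectangular form:
  V1 = 59.7·(cos(-31.4°) + j·sin(-31.4°)) = 50.96 - j31.1 V
  V2 = 10.6·(cos(30.0°) + j·sin(30.0°)) = 9.18 + j5.3 V
Step 2 — Sum components: V_total = 60.14 - j25.8 V.
Step 3 — Convert to polar: |V_total| = 65.44 V, ∠V_total = -23.2°.

V_total = 65.44∠-23.2° V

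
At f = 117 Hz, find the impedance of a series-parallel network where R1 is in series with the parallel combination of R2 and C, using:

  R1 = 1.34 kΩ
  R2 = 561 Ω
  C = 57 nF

Step 1 — Angular frequency: ω = 2π·f = 2π·117 = 735.1 rad/s.
Step 2 — Component impedances:
  R1: Z = R = 1340 Ω
  R2: Z = R = 561 Ω
  C: Z = 1/(jωC) = -j/(ω·C) = 0 - j2.386e+04 Ω
Step 3 — Parallel branch: R2 || C = 1/(1/R2 + 1/C) = 560.7 - j13.18 Ω.
Step 4 — Series with R1: Z_total = R1 + (R2 || C) = 1901 - j13.18 Ω = 1901∠-0.4° Ω.

Z = 1901 - j13.18 Ω = 1901∠-0.4° Ω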